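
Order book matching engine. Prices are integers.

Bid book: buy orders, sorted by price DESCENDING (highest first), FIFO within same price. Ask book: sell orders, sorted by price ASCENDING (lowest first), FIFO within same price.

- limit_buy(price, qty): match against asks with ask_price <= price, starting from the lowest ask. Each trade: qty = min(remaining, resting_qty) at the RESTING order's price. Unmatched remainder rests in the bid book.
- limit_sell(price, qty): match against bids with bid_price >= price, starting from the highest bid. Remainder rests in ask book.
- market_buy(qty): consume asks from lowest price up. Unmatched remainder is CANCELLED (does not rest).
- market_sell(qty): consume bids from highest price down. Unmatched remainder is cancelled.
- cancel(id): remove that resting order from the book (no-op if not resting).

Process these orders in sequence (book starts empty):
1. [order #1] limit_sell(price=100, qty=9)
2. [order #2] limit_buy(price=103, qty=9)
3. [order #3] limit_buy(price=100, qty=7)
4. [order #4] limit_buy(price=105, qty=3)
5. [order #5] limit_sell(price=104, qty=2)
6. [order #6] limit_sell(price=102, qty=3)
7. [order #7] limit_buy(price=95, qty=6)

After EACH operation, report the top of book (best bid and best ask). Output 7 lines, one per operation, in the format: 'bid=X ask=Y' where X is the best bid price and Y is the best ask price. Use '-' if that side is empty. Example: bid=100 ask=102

Answer: bid=- ask=100
bid=- ask=-
bid=100 ask=-
bid=105 ask=-
bid=105 ask=-
bid=100 ask=102
bid=100 ask=102

Derivation:
After op 1 [order #1] limit_sell(price=100, qty=9): fills=none; bids=[-] asks=[#1:9@100]
After op 2 [order #2] limit_buy(price=103, qty=9): fills=#2x#1:9@100; bids=[-] asks=[-]
After op 3 [order #3] limit_buy(price=100, qty=7): fills=none; bids=[#3:7@100] asks=[-]
After op 4 [order #4] limit_buy(price=105, qty=3): fills=none; bids=[#4:3@105 #3:7@100] asks=[-]
After op 5 [order #5] limit_sell(price=104, qty=2): fills=#4x#5:2@105; bids=[#4:1@105 #3:7@100] asks=[-]
After op 6 [order #6] limit_sell(price=102, qty=3): fills=#4x#6:1@105; bids=[#3:7@100] asks=[#6:2@102]
After op 7 [order #7] limit_buy(price=95, qty=6): fills=none; bids=[#3:7@100 #7:6@95] asks=[#6:2@102]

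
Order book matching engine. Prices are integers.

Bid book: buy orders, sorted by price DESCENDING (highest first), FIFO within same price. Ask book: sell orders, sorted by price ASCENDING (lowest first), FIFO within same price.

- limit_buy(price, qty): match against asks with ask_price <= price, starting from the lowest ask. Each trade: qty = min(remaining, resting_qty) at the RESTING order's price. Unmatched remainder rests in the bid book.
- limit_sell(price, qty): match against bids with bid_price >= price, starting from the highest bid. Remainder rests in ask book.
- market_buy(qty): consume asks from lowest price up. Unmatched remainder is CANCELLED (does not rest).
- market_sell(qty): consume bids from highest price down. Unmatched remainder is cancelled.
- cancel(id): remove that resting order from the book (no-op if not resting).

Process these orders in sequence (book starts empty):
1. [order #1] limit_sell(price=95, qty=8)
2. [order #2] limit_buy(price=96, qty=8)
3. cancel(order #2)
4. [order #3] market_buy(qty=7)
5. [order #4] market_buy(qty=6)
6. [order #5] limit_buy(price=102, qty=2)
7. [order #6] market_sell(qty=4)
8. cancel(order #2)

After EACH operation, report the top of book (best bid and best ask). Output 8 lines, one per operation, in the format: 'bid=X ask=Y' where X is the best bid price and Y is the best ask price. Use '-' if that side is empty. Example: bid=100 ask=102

Answer: bid=- ask=95
bid=- ask=-
bid=- ask=-
bid=- ask=-
bid=- ask=-
bid=102 ask=-
bid=- ask=-
bid=- ask=-

Derivation:
After op 1 [order #1] limit_sell(price=95, qty=8): fills=none; bids=[-] asks=[#1:8@95]
After op 2 [order #2] limit_buy(price=96, qty=8): fills=#2x#1:8@95; bids=[-] asks=[-]
After op 3 cancel(order #2): fills=none; bids=[-] asks=[-]
After op 4 [order #3] market_buy(qty=7): fills=none; bids=[-] asks=[-]
After op 5 [order #4] market_buy(qty=6): fills=none; bids=[-] asks=[-]
After op 6 [order #5] limit_buy(price=102, qty=2): fills=none; bids=[#5:2@102] asks=[-]
After op 7 [order #6] market_sell(qty=4): fills=#5x#6:2@102; bids=[-] asks=[-]
After op 8 cancel(order #2): fills=none; bids=[-] asks=[-]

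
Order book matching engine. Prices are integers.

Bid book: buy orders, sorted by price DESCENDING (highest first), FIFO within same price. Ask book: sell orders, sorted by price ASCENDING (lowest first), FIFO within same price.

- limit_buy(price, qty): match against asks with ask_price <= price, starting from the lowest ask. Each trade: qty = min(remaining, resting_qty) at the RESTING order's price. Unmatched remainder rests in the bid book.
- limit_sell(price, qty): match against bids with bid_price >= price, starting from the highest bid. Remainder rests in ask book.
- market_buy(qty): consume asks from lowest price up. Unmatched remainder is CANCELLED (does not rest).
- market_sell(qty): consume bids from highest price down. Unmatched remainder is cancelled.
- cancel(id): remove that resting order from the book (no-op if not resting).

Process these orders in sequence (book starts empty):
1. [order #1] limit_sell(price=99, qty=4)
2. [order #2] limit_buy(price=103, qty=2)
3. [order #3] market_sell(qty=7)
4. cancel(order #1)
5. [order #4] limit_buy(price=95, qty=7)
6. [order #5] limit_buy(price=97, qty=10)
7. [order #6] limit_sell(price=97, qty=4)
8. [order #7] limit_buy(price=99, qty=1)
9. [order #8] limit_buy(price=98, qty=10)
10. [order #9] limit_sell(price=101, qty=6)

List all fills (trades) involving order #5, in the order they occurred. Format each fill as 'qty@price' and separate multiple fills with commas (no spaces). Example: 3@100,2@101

After op 1 [order #1] limit_sell(price=99, qty=4): fills=none; bids=[-] asks=[#1:4@99]
After op 2 [order #2] limit_buy(price=103, qty=2): fills=#2x#1:2@99; bids=[-] asks=[#1:2@99]
After op 3 [order #3] market_sell(qty=7): fills=none; bids=[-] asks=[#1:2@99]
After op 4 cancel(order #1): fills=none; bids=[-] asks=[-]
After op 5 [order #4] limit_buy(price=95, qty=7): fills=none; bids=[#4:7@95] asks=[-]
After op 6 [order #5] limit_buy(price=97, qty=10): fills=none; bids=[#5:10@97 #4:7@95] asks=[-]
After op 7 [order #6] limit_sell(price=97, qty=4): fills=#5x#6:4@97; bids=[#5:6@97 #4:7@95] asks=[-]
After op 8 [order #7] limit_buy(price=99, qty=1): fills=none; bids=[#7:1@99 #5:6@97 #4:7@95] asks=[-]
After op 9 [order #8] limit_buy(price=98, qty=10): fills=none; bids=[#7:1@99 #8:10@98 #5:6@97 #4:7@95] asks=[-]
After op 10 [order #9] limit_sell(price=101, qty=6): fills=none; bids=[#7:1@99 #8:10@98 #5:6@97 #4:7@95] asks=[#9:6@101]

Answer: 4@97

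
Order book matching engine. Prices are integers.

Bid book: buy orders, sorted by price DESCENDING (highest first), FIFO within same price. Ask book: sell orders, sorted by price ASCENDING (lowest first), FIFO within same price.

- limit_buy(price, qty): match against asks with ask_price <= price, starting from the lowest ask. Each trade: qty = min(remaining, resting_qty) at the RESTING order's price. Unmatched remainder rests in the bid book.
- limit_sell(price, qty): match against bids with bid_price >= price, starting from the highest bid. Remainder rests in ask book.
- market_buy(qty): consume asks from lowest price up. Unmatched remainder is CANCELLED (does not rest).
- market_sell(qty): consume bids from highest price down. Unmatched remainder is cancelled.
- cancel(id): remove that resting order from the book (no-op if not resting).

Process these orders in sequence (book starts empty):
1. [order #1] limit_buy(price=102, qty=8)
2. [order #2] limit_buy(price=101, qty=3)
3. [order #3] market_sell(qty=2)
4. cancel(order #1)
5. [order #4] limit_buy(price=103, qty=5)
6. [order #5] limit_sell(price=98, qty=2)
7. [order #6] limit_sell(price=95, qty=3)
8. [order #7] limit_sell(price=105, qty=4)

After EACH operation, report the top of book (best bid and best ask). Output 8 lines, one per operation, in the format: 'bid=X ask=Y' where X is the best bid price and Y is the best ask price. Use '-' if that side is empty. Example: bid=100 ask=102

Answer: bid=102 ask=-
bid=102 ask=-
bid=102 ask=-
bid=101 ask=-
bid=103 ask=-
bid=103 ask=-
bid=101 ask=-
bid=101 ask=105

Derivation:
After op 1 [order #1] limit_buy(price=102, qty=8): fills=none; bids=[#1:8@102] asks=[-]
After op 2 [order #2] limit_buy(price=101, qty=3): fills=none; bids=[#1:8@102 #2:3@101] asks=[-]
After op 3 [order #3] market_sell(qty=2): fills=#1x#3:2@102; bids=[#1:6@102 #2:3@101] asks=[-]
After op 4 cancel(order #1): fills=none; bids=[#2:3@101] asks=[-]
After op 5 [order #4] limit_buy(price=103, qty=5): fills=none; bids=[#4:5@103 #2:3@101] asks=[-]
After op 6 [order #5] limit_sell(price=98, qty=2): fills=#4x#5:2@103; bids=[#4:3@103 #2:3@101] asks=[-]
After op 7 [order #6] limit_sell(price=95, qty=3): fills=#4x#6:3@103; bids=[#2:3@101] asks=[-]
After op 8 [order #7] limit_sell(price=105, qty=4): fills=none; bids=[#2:3@101] asks=[#7:4@105]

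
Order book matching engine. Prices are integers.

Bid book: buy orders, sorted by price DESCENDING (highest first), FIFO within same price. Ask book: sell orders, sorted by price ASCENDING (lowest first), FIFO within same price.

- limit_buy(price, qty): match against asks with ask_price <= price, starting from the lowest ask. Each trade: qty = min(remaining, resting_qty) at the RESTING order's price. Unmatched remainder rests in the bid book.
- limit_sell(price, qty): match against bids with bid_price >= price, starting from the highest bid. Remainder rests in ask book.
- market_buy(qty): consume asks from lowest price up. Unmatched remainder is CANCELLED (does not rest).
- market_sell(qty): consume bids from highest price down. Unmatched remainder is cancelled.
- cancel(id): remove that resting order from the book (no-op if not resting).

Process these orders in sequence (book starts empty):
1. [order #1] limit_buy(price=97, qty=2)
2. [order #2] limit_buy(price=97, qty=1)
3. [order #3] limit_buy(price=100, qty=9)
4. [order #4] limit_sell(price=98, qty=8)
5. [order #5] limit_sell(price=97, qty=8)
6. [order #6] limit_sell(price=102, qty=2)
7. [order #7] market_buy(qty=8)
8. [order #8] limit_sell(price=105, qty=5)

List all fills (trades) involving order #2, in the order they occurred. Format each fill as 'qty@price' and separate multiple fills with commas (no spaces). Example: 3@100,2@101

After op 1 [order #1] limit_buy(price=97, qty=2): fills=none; bids=[#1:2@97] asks=[-]
After op 2 [order #2] limit_buy(price=97, qty=1): fills=none; bids=[#1:2@97 #2:1@97] asks=[-]
After op 3 [order #3] limit_buy(price=100, qty=9): fills=none; bids=[#3:9@100 #1:2@97 #2:1@97] asks=[-]
After op 4 [order #4] limit_sell(price=98, qty=8): fills=#3x#4:8@100; bids=[#3:1@100 #1:2@97 #2:1@97] asks=[-]
After op 5 [order #5] limit_sell(price=97, qty=8): fills=#3x#5:1@100 #1x#5:2@97 #2x#5:1@97; bids=[-] asks=[#5:4@97]
After op 6 [order #6] limit_sell(price=102, qty=2): fills=none; bids=[-] asks=[#5:4@97 #6:2@102]
After op 7 [order #7] market_buy(qty=8): fills=#7x#5:4@97 #7x#6:2@102; bids=[-] asks=[-]
After op 8 [order #8] limit_sell(price=105, qty=5): fills=none; bids=[-] asks=[#8:5@105]

Answer: 1@97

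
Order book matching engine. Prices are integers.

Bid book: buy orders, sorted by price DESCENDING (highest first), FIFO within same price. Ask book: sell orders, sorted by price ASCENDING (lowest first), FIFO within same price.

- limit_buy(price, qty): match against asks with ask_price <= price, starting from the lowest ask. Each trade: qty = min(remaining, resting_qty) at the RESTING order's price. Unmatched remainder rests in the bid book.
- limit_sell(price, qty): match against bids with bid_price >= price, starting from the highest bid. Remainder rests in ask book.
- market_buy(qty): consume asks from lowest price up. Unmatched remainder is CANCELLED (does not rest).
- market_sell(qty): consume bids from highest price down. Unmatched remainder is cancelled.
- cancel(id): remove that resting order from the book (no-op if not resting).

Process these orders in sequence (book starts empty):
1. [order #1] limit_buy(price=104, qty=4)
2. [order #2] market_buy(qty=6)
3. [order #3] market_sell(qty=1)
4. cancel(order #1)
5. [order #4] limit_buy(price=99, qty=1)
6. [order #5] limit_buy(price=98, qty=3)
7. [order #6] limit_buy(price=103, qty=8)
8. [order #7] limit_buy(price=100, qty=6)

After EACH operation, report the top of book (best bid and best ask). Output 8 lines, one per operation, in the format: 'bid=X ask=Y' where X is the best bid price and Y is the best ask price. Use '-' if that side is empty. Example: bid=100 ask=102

After op 1 [order #1] limit_buy(price=104, qty=4): fills=none; bids=[#1:4@104] asks=[-]
After op 2 [order #2] market_buy(qty=6): fills=none; bids=[#1:4@104] asks=[-]
After op 3 [order #3] market_sell(qty=1): fills=#1x#3:1@104; bids=[#1:3@104] asks=[-]
After op 4 cancel(order #1): fills=none; bids=[-] asks=[-]
After op 5 [order #4] limit_buy(price=99, qty=1): fills=none; bids=[#4:1@99] asks=[-]
After op 6 [order #5] limit_buy(price=98, qty=3): fills=none; bids=[#4:1@99 #5:3@98] asks=[-]
After op 7 [order #6] limit_buy(price=103, qty=8): fills=none; bids=[#6:8@103 #4:1@99 #5:3@98] asks=[-]
After op 8 [order #7] limit_buy(price=100, qty=6): fills=none; bids=[#6:8@103 #7:6@100 #4:1@99 #5:3@98] asks=[-]

Answer: bid=104 ask=-
bid=104 ask=-
bid=104 ask=-
bid=- ask=-
bid=99 ask=-
bid=99 ask=-
bid=103 ask=-
bid=103 ask=-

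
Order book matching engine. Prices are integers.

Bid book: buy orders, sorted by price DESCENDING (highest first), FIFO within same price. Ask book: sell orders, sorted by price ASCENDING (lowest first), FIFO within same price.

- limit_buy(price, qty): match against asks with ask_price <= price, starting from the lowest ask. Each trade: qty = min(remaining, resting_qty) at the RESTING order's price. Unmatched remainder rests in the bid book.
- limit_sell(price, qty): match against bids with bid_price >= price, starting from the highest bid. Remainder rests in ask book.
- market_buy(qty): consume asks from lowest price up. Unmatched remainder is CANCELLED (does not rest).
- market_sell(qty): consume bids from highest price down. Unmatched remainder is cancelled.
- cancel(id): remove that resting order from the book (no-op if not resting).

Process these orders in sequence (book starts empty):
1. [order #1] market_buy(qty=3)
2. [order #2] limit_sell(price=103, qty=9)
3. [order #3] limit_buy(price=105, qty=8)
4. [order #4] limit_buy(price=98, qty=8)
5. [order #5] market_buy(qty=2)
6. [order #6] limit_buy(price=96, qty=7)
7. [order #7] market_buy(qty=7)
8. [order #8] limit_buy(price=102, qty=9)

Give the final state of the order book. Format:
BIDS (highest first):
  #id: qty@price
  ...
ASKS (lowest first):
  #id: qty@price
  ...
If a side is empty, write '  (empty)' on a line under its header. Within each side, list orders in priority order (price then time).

Answer: BIDS (highest first):
  #8: 9@102
  #4: 8@98
  #6: 7@96
ASKS (lowest first):
  (empty)

Derivation:
After op 1 [order #1] market_buy(qty=3): fills=none; bids=[-] asks=[-]
After op 2 [order #2] limit_sell(price=103, qty=9): fills=none; bids=[-] asks=[#2:9@103]
After op 3 [order #3] limit_buy(price=105, qty=8): fills=#3x#2:8@103; bids=[-] asks=[#2:1@103]
After op 4 [order #4] limit_buy(price=98, qty=8): fills=none; bids=[#4:8@98] asks=[#2:1@103]
After op 5 [order #5] market_buy(qty=2): fills=#5x#2:1@103; bids=[#4:8@98] asks=[-]
After op 6 [order #6] limit_buy(price=96, qty=7): fills=none; bids=[#4:8@98 #6:7@96] asks=[-]
After op 7 [order #7] market_buy(qty=7): fills=none; bids=[#4:8@98 #6:7@96] asks=[-]
After op 8 [order #8] limit_buy(price=102, qty=9): fills=none; bids=[#8:9@102 #4:8@98 #6:7@96] asks=[-]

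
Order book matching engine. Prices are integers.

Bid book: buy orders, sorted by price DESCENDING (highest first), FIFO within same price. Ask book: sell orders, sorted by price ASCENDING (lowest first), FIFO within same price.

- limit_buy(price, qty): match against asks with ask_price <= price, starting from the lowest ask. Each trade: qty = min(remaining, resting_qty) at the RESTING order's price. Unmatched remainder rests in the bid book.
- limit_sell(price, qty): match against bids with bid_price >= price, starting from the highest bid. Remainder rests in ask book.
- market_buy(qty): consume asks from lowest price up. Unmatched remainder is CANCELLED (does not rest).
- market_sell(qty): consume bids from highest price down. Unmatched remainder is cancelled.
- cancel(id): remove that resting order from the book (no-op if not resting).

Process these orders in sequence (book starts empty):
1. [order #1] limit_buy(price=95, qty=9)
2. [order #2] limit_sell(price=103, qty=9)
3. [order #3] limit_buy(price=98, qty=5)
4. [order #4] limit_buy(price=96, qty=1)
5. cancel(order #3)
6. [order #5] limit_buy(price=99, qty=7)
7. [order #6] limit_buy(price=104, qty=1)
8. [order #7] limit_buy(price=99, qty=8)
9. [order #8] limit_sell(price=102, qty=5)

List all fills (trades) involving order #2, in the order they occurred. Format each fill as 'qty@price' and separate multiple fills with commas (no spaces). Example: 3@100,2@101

Answer: 1@103

Derivation:
After op 1 [order #1] limit_buy(price=95, qty=9): fills=none; bids=[#1:9@95] asks=[-]
After op 2 [order #2] limit_sell(price=103, qty=9): fills=none; bids=[#1:9@95] asks=[#2:9@103]
After op 3 [order #3] limit_buy(price=98, qty=5): fills=none; bids=[#3:5@98 #1:9@95] asks=[#2:9@103]
After op 4 [order #4] limit_buy(price=96, qty=1): fills=none; bids=[#3:5@98 #4:1@96 #1:9@95] asks=[#2:9@103]
After op 5 cancel(order #3): fills=none; bids=[#4:1@96 #1:9@95] asks=[#2:9@103]
After op 6 [order #5] limit_buy(price=99, qty=7): fills=none; bids=[#5:7@99 #4:1@96 #1:9@95] asks=[#2:9@103]
After op 7 [order #6] limit_buy(price=104, qty=1): fills=#6x#2:1@103; bids=[#5:7@99 #4:1@96 #1:9@95] asks=[#2:8@103]
After op 8 [order #7] limit_buy(price=99, qty=8): fills=none; bids=[#5:7@99 #7:8@99 #4:1@96 #1:9@95] asks=[#2:8@103]
After op 9 [order #8] limit_sell(price=102, qty=5): fills=none; bids=[#5:7@99 #7:8@99 #4:1@96 #1:9@95] asks=[#8:5@102 #2:8@103]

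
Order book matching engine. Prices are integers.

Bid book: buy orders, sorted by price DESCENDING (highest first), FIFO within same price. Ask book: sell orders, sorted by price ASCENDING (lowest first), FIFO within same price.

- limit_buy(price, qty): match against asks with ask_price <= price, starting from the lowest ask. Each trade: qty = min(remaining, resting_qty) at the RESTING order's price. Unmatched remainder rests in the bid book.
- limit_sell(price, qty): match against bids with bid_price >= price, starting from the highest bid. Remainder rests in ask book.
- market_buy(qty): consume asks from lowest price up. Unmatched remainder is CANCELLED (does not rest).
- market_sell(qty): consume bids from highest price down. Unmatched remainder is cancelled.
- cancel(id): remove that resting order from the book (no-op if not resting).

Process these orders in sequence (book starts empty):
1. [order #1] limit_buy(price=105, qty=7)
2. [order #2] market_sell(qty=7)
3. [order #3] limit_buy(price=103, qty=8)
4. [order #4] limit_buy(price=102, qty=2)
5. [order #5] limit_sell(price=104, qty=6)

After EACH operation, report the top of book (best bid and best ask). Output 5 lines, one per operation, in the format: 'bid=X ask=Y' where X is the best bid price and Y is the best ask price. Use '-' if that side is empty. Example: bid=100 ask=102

After op 1 [order #1] limit_buy(price=105, qty=7): fills=none; bids=[#1:7@105] asks=[-]
After op 2 [order #2] market_sell(qty=7): fills=#1x#2:7@105; bids=[-] asks=[-]
After op 3 [order #3] limit_buy(price=103, qty=8): fills=none; bids=[#3:8@103] asks=[-]
After op 4 [order #4] limit_buy(price=102, qty=2): fills=none; bids=[#3:8@103 #4:2@102] asks=[-]
After op 5 [order #5] limit_sell(price=104, qty=6): fills=none; bids=[#3:8@103 #4:2@102] asks=[#5:6@104]

Answer: bid=105 ask=-
bid=- ask=-
bid=103 ask=-
bid=103 ask=-
bid=103 ask=104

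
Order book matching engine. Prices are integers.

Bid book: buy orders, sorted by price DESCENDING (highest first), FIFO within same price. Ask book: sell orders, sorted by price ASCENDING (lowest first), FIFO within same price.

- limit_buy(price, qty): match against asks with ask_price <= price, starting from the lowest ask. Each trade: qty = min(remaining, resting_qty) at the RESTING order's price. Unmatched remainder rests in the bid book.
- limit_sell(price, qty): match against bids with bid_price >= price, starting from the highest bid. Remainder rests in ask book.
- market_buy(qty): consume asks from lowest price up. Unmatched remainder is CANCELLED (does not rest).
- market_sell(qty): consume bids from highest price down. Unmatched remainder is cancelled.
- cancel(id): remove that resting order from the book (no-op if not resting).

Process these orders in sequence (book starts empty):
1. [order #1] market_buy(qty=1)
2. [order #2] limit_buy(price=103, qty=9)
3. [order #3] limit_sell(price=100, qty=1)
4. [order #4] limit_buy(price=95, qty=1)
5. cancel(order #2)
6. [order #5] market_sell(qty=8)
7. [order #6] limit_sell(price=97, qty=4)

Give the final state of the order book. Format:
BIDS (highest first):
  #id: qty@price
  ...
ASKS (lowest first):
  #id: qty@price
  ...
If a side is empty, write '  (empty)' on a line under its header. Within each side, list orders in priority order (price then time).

Answer: BIDS (highest first):
  (empty)
ASKS (lowest first):
  #6: 4@97

Derivation:
After op 1 [order #1] market_buy(qty=1): fills=none; bids=[-] asks=[-]
After op 2 [order #2] limit_buy(price=103, qty=9): fills=none; bids=[#2:9@103] asks=[-]
After op 3 [order #3] limit_sell(price=100, qty=1): fills=#2x#3:1@103; bids=[#2:8@103] asks=[-]
After op 4 [order #4] limit_buy(price=95, qty=1): fills=none; bids=[#2:8@103 #4:1@95] asks=[-]
After op 5 cancel(order #2): fills=none; bids=[#4:1@95] asks=[-]
After op 6 [order #5] market_sell(qty=8): fills=#4x#5:1@95; bids=[-] asks=[-]
After op 7 [order #6] limit_sell(price=97, qty=4): fills=none; bids=[-] asks=[#6:4@97]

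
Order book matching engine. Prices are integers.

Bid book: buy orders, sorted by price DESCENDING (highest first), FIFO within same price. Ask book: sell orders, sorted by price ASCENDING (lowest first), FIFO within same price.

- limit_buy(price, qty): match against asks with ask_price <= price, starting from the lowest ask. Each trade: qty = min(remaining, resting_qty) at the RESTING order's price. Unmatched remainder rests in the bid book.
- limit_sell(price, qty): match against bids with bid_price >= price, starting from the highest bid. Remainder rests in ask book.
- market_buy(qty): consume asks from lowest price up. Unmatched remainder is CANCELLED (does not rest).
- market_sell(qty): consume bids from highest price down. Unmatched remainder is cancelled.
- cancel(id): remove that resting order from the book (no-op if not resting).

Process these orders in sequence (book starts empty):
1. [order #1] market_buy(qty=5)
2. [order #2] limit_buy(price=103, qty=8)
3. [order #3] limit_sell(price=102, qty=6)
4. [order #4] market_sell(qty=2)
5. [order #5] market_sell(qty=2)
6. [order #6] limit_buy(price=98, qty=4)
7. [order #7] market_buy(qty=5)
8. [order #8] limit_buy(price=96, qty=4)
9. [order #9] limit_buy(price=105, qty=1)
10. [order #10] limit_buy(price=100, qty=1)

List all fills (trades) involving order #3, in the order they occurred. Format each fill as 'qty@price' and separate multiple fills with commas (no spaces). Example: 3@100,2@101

After op 1 [order #1] market_buy(qty=5): fills=none; bids=[-] asks=[-]
After op 2 [order #2] limit_buy(price=103, qty=8): fills=none; bids=[#2:8@103] asks=[-]
After op 3 [order #3] limit_sell(price=102, qty=6): fills=#2x#3:6@103; bids=[#2:2@103] asks=[-]
After op 4 [order #4] market_sell(qty=2): fills=#2x#4:2@103; bids=[-] asks=[-]
After op 5 [order #5] market_sell(qty=2): fills=none; bids=[-] asks=[-]
After op 6 [order #6] limit_buy(price=98, qty=4): fills=none; bids=[#6:4@98] asks=[-]
After op 7 [order #7] market_buy(qty=5): fills=none; bids=[#6:4@98] asks=[-]
After op 8 [order #8] limit_buy(price=96, qty=4): fills=none; bids=[#6:4@98 #8:4@96] asks=[-]
After op 9 [order #9] limit_buy(price=105, qty=1): fills=none; bids=[#9:1@105 #6:4@98 #8:4@96] asks=[-]
After op 10 [order #10] limit_buy(price=100, qty=1): fills=none; bids=[#9:1@105 #10:1@100 #6:4@98 #8:4@96] asks=[-]

Answer: 6@103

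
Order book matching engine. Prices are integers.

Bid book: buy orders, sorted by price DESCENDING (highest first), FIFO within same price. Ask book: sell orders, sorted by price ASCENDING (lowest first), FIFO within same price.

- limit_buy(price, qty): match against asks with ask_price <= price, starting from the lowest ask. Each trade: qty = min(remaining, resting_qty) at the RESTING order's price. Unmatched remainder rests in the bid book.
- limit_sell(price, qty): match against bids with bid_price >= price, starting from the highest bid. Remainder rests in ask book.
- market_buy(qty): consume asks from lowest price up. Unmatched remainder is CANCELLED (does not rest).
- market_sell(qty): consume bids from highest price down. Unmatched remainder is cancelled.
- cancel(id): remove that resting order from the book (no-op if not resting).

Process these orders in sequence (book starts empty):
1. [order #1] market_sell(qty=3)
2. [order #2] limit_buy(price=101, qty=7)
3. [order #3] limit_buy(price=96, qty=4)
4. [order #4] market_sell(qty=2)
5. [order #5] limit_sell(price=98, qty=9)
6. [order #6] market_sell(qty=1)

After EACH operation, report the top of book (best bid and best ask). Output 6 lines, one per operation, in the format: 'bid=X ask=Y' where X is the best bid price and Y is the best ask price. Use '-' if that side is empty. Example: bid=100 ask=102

Answer: bid=- ask=-
bid=101 ask=-
bid=101 ask=-
bid=101 ask=-
bid=96 ask=98
bid=96 ask=98

Derivation:
After op 1 [order #1] market_sell(qty=3): fills=none; bids=[-] asks=[-]
After op 2 [order #2] limit_buy(price=101, qty=7): fills=none; bids=[#2:7@101] asks=[-]
After op 3 [order #3] limit_buy(price=96, qty=4): fills=none; bids=[#2:7@101 #3:4@96] asks=[-]
After op 4 [order #4] market_sell(qty=2): fills=#2x#4:2@101; bids=[#2:5@101 #3:4@96] asks=[-]
After op 5 [order #5] limit_sell(price=98, qty=9): fills=#2x#5:5@101; bids=[#3:4@96] asks=[#5:4@98]
After op 6 [order #6] market_sell(qty=1): fills=#3x#6:1@96; bids=[#3:3@96] asks=[#5:4@98]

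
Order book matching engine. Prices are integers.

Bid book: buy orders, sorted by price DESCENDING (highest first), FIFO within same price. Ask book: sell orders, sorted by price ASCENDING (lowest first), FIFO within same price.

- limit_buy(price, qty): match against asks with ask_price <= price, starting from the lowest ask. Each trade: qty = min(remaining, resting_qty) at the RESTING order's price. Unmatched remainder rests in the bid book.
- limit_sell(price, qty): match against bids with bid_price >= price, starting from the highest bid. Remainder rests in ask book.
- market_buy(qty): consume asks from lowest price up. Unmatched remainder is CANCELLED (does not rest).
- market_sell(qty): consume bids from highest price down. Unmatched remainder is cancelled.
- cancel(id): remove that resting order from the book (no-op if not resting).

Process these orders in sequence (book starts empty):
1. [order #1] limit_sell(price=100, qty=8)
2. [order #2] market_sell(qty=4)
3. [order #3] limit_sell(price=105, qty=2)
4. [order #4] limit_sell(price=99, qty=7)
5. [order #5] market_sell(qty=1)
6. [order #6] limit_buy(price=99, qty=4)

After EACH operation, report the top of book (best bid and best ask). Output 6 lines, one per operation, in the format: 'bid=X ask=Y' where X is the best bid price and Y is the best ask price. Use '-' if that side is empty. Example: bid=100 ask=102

Answer: bid=- ask=100
bid=- ask=100
bid=- ask=100
bid=- ask=99
bid=- ask=99
bid=- ask=99

Derivation:
After op 1 [order #1] limit_sell(price=100, qty=8): fills=none; bids=[-] asks=[#1:8@100]
After op 2 [order #2] market_sell(qty=4): fills=none; bids=[-] asks=[#1:8@100]
After op 3 [order #3] limit_sell(price=105, qty=2): fills=none; bids=[-] asks=[#1:8@100 #3:2@105]
After op 4 [order #4] limit_sell(price=99, qty=7): fills=none; bids=[-] asks=[#4:7@99 #1:8@100 #3:2@105]
After op 5 [order #5] market_sell(qty=1): fills=none; bids=[-] asks=[#4:7@99 #1:8@100 #3:2@105]
After op 6 [order #6] limit_buy(price=99, qty=4): fills=#6x#4:4@99; bids=[-] asks=[#4:3@99 #1:8@100 #3:2@105]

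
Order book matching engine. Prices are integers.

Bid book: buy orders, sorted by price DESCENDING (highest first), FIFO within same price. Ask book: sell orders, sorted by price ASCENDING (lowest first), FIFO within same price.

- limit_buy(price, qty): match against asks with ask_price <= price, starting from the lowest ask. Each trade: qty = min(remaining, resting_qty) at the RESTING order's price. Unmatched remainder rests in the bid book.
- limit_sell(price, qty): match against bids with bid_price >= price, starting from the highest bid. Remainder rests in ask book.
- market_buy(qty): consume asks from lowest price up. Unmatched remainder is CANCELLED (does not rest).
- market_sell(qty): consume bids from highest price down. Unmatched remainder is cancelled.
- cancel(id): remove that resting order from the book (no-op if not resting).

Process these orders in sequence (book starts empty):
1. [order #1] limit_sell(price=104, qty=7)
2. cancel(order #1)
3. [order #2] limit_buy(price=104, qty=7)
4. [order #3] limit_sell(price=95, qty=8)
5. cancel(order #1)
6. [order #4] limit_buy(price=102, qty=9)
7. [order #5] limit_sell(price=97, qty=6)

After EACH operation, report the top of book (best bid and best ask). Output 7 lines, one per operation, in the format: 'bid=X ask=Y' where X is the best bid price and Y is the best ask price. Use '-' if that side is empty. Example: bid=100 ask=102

After op 1 [order #1] limit_sell(price=104, qty=7): fills=none; bids=[-] asks=[#1:7@104]
After op 2 cancel(order #1): fills=none; bids=[-] asks=[-]
After op 3 [order #2] limit_buy(price=104, qty=7): fills=none; bids=[#2:7@104] asks=[-]
After op 4 [order #3] limit_sell(price=95, qty=8): fills=#2x#3:7@104; bids=[-] asks=[#3:1@95]
After op 5 cancel(order #1): fills=none; bids=[-] asks=[#3:1@95]
After op 6 [order #4] limit_buy(price=102, qty=9): fills=#4x#3:1@95; bids=[#4:8@102] asks=[-]
After op 7 [order #5] limit_sell(price=97, qty=6): fills=#4x#5:6@102; bids=[#4:2@102] asks=[-]

Answer: bid=- ask=104
bid=- ask=-
bid=104 ask=-
bid=- ask=95
bid=- ask=95
bid=102 ask=-
bid=102 ask=-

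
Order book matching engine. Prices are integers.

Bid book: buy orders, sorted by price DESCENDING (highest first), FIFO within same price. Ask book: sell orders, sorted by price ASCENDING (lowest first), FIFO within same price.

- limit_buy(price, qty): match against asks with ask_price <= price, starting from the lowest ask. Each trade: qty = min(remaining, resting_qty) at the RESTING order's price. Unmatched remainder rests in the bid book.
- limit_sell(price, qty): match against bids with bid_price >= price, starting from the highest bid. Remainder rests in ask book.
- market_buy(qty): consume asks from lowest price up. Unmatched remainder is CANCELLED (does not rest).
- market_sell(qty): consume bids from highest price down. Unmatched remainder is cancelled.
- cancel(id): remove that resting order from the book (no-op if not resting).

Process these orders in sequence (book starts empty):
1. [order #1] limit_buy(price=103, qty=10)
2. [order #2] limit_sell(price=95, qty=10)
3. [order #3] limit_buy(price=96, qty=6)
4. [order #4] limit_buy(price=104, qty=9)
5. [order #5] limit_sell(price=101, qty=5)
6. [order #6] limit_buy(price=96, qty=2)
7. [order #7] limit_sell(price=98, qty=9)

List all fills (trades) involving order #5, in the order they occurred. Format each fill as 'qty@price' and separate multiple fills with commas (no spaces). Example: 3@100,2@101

Answer: 5@104

Derivation:
After op 1 [order #1] limit_buy(price=103, qty=10): fills=none; bids=[#1:10@103] asks=[-]
After op 2 [order #2] limit_sell(price=95, qty=10): fills=#1x#2:10@103; bids=[-] asks=[-]
After op 3 [order #3] limit_buy(price=96, qty=6): fills=none; bids=[#3:6@96] asks=[-]
After op 4 [order #4] limit_buy(price=104, qty=9): fills=none; bids=[#4:9@104 #3:6@96] asks=[-]
After op 5 [order #5] limit_sell(price=101, qty=5): fills=#4x#5:5@104; bids=[#4:4@104 #3:6@96] asks=[-]
After op 6 [order #6] limit_buy(price=96, qty=2): fills=none; bids=[#4:4@104 #3:6@96 #6:2@96] asks=[-]
After op 7 [order #7] limit_sell(price=98, qty=9): fills=#4x#7:4@104; bids=[#3:6@96 #6:2@96] asks=[#7:5@98]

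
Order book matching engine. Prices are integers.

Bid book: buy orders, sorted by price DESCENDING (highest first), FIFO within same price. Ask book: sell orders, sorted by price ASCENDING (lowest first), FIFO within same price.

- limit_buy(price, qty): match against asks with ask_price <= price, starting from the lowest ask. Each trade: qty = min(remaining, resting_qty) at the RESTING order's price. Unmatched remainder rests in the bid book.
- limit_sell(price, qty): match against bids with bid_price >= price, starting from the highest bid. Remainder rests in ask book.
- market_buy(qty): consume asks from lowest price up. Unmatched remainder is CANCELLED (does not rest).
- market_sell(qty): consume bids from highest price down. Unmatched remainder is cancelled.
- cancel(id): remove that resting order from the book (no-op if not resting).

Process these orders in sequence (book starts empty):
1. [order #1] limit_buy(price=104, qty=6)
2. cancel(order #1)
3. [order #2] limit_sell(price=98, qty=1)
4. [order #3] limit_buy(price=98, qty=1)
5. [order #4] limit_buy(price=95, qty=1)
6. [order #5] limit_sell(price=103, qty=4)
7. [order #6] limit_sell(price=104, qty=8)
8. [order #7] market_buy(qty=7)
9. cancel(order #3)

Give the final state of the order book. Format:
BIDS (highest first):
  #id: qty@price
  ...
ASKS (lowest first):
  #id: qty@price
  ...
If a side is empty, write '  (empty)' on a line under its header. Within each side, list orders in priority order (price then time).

Answer: BIDS (highest first):
  #4: 1@95
ASKS (lowest first):
  #6: 5@104

Derivation:
After op 1 [order #1] limit_buy(price=104, qty=6): fills=none; bids=[#1:6@104] asks=[-]
After op 2 cancel(order #1): fills=none; bids=[-] asks=[-]
After op 3 [order #2] limit_sell(price=98, qty=1): fills=none; bids=[-] asks=[#2:1@98]
After op 4 [order #3] limit_buy(price=98, qty=1): fills=#3x#2:1@98; bids=[-] asks=[-]
After op 5 [order #4] limit_buy(price=95, qty=1): fills=none; bids=[#4:1@95] asks=[-]
After op 6 [order #5] limit_sell(price=103, qty=4): fills=none; bids=[#4:1@95] asks=[#5:4@103]
After op 7 [order #6] limit_sell(price=104, qty=8): fills=none; bids=[#4:1@95] asks=[#5:4@103 #6:8@104]
After op 8 [order #7] market_buy(qty=7): fills=#7x#5:4@103 #7x#6:3@104; bids=[#4:1@95] asks=[#6:5@104]
After op 9 cancel(order #3): fills=none; bids=[#4:1@95] asks=[#6:5@104]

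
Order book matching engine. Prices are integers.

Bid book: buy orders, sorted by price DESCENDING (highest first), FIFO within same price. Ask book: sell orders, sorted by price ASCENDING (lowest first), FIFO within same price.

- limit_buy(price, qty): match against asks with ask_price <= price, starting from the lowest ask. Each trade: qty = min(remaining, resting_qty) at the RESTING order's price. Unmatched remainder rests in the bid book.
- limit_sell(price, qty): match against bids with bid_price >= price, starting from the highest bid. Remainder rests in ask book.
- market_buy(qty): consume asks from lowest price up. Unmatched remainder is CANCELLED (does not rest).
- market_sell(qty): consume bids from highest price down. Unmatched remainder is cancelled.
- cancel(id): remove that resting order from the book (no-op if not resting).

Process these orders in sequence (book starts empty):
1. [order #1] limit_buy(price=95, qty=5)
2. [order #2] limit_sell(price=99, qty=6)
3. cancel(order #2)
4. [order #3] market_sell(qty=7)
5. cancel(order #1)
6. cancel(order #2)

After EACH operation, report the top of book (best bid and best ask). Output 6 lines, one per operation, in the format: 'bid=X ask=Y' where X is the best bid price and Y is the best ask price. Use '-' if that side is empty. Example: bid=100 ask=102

After op 1 [order #1] limit_buy(price=95, qty=5): fills=none; bids=[#1:5@95] asks=[-]
After op 2 [order #2] limit_sell(price=99, qty=6): fills=none; bids=[#1:5@95] asks=[#2:6@99]
After op 3 cancel(order #2): fills=none; bids=[#1:5@95] asks=[-]
After op 4 [order #3] market_sell(qty=7): fills=#1x#3:5@95; bids=[-] asks=[-]
After op 5 cancel(order #1): fills=none; bids=[-] asks=[-]
After op 6 cancel(order #2): fills=none; bids=[-] asks=[-]

Answer: bid=95 ask=-
bid=95 ask=99
bid=95 ask=-
bid=- ask=-
bid=- ask=-
bid=- ask=-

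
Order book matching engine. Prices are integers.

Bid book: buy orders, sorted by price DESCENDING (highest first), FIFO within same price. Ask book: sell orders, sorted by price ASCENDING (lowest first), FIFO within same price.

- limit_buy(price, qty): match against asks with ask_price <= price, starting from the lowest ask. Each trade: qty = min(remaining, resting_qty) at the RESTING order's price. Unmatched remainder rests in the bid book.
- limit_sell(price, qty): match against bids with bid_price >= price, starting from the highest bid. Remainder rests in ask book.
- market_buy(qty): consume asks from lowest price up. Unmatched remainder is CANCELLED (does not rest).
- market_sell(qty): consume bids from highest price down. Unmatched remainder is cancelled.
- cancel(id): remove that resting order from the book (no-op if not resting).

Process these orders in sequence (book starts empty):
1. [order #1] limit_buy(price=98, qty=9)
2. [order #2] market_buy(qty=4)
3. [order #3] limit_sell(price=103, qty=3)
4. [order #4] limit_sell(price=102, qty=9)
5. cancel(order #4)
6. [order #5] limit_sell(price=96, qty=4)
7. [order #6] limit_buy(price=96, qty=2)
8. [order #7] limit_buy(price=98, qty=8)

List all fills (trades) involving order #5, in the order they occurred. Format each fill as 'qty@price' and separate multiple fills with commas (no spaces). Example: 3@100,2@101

Answer: 4@98

Derivation:
After op 1 [order #1] limit_buy(price=98, qty=9): fills=none; bids=[#1:9@98] asks=[-]
After op 2 [order #2] market_buy(qty=4): fills=none; bids=[#1:9@98] asks=[-]
After op 3 [order #3] limit_sell(price=103, qty=3): fills=none; bids=[#1:9@98] asks=[#3:3@103]
After op 4 [order #4] limit_sell(price=102, qty=9): fills=none; bids=[#1:9@98] asks=[#4:9@102 #3:3@103]
After op 5 cancel(order #4): fills=none; bids=[#1:9@98] asks=[#3:3@103]
After op 6 [order #5] limit_sell(price=96, qty=4): fills=#1x#5:4@98; bids=[#1:5@98] asks=[#3:3@103]
After op 7 [order #6] limit_buy(price=96, qty=2): fills=none; bids=[#1:5@98 #6:2@96] asks=[#3:3@103]
After op 8 [order #7] limit_buy(price=98, qty=8): fills=none; bids=[#1:5@98 #7:8@98 #6:2@96] asks=[#3:3@103]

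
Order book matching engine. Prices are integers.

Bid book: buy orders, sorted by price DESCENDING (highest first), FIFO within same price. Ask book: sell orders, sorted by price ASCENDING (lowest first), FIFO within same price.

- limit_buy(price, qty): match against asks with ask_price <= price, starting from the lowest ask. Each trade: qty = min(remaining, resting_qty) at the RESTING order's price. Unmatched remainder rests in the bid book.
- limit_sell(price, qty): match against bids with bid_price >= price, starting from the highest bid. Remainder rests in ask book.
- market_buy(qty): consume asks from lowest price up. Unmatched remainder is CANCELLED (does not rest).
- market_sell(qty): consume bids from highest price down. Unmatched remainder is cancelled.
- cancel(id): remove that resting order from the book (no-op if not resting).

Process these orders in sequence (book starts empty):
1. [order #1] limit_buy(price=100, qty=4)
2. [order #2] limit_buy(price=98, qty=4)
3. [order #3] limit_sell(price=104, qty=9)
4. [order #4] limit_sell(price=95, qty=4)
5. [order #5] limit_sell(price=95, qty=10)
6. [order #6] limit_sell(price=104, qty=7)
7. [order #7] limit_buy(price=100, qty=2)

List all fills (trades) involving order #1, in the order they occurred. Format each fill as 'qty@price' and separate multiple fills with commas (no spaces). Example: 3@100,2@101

Answer: 4@100

Derivation:
After op 1 [order #1] limit_buy(price=100, qty=4): fills=none; bids=[#1:4@100] asks=[-]
After op 2 [order #2] limit_buy(price=98, qty=4): fills=none; bids=[#1:4@100 #2:4@98] asks=[-]
After op 3 [order #3] limit_sell(price=104, qty=9): fills=none; bids=[#1:4@100 #2:4@98] asks=[#3:9@104]
After op 4 [order #4] limit_sell(price=95, qty=4): fills=#1x#4:4@100; bids=[#2:4@98] asks=[#3:9@104]
After op 5 [order #5] limit_sell(price=95, qty=10): fills=#2x#5:4@98; bids=[-] asks=[#5:6@95 #3:9@104]
After op 6 [order #6] limit_sell(price=104, qty=7): fills=none; bids=[-] asks=[#5:6@95 #3:9@104 #6:7@104]
After op 7 [order #7] limit_buy(price=100, qty=2): fills=#7x#5:2@95; bids=[-] asks=[#5:4@95 #3:9@104 #6:7@104]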